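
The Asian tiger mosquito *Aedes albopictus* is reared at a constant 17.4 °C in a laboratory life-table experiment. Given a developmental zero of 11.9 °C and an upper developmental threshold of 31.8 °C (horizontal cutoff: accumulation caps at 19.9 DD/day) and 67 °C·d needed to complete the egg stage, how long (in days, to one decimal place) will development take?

12.2 days

Daily accumulation = 17.4 − 11.9 = 5.5 DD/day.
Duration = 67 / 5.5 = 12.182 ≈ 12.2 days.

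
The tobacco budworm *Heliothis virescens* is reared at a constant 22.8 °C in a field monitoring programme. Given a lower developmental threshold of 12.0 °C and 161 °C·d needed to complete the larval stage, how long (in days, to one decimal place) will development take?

Daily accumulation = 22.8 − 12.0 = 10.8 DD/day.
Duration = 161 / 10.8 = 14.907 ≈ 14.9 days.

14.9 days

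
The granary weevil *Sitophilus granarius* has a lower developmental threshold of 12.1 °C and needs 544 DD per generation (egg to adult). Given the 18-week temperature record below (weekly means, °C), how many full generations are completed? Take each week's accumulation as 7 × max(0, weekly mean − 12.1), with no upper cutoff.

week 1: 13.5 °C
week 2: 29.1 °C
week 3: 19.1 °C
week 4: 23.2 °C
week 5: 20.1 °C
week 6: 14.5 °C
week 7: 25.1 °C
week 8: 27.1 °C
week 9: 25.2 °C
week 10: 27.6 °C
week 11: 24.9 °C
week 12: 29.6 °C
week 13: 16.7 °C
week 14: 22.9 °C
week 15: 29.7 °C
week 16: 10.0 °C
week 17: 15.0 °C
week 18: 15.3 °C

2 generations

Weekly DD (7 × max(0, T̄ − 12.1)): 9.8, 119.0, 49.0, 77.7, 56.0, 16.8, 91.0, 105.0, 91.7, 108.5, 89.6, 122.5, 32.2, 75.6, 123.2, 0.0, 20.3, 22.4.
Season total = 1210.3 DD.
Complete generations = ⌊1210.3 / 544⌋ = 2.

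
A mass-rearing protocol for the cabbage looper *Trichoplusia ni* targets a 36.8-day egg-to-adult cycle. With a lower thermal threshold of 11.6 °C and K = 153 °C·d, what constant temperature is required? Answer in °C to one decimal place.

15.8 °C

Required daily accumulation = 153 / 36.8 = 4.158 DD/day.
T = T_base + 4.158 = 11.6 + 4.158 = 15.758 ≈ 15.8 °C.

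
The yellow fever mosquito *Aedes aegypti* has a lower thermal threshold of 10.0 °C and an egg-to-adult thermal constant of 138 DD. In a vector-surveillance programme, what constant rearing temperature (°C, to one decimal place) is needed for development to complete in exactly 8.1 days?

Required daily accumulation = 138 / 8.1 = 17.037 DD/day.
T = T_base + 17.037 = 10.0 + 17.037 = 27.037 ≈ 27.0 °C.

27.0 °C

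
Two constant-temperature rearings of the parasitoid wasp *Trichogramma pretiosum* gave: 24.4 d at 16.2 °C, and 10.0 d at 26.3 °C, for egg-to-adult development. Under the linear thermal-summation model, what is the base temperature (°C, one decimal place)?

9.2 °C

Equal thermal constants: D₁(T₁ − T_b) = D₂(T₂ − T_b).
24.4·(16.2 − T_b) = 10.0·(26.3 − T_b)
T_b = (24.4·16.2 − 10.0·26.3) / (24.4 − 10.0) = 132.28 / 14.4 = 9.186 °C ≈ 9.2 °C.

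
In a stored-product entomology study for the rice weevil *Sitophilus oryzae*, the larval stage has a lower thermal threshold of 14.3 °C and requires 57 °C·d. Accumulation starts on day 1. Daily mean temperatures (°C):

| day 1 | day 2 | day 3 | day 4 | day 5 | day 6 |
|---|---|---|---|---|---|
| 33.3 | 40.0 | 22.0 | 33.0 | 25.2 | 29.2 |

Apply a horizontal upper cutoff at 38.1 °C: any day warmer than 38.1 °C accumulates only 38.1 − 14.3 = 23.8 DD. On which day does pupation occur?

day 4

Daily DD above 14.3 °C (capped at 23.8): 19.0, 23.8, 7.7, 18.7, 10.9, 14.9.
Cumulative: 19.0, 42.8, 50.5, 69.2, 80.1, 95.0.
The total first reaches 57 DD on day 4.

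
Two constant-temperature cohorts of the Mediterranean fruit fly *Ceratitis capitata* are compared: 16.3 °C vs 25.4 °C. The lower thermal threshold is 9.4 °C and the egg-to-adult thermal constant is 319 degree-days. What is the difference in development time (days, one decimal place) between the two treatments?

26.3 days

At 16.3 °C: 319 / (16.3 − 9.4) = 319 / 6.9 = 46.232 d.
At 25.4 °C: 319 / (25.4 − 9.4) = 319 / 16.0 = 19.938 d.
Difference = |46.232 − 19.938| = 26.294 ≈ 26.3 days.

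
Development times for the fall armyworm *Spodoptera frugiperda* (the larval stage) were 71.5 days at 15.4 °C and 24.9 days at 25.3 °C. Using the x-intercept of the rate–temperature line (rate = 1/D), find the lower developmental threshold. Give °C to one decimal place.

Linear rate model ⇒ the product D·(T − T_b) is constant across temperatures.
71.5·(15.4 − T_b) = 24.9·(25.3 − T_b)
T_b = (71.5·15.4 − 24.9·25.3) / (71.5 − 24.9) = 471.13 / 46.6 = 10.110 °C ≈ 10.1 °C.

10.1 °C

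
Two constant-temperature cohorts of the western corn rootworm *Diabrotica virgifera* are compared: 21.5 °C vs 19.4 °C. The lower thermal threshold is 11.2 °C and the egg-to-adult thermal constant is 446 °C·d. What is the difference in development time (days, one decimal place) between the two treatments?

11.1 days

At 21.5 °C: 446 / (21.5 − 11.2) = 446 / 10.3 = 43.301 d.
At 19.4 °C: 446 / (19.4 − 11.2) = 446 / 8.2 = 54.390 d.
Difference = |43.301 − 54.390| = 11.089 ≈ 11.1 days.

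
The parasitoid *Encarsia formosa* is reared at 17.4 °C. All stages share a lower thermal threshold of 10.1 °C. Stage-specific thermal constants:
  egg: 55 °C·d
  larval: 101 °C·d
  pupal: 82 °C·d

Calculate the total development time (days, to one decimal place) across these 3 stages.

32.6 days

Daily accumulation at 17.4 °C = 17.4 − 10.1 = 7.3 DD/day.
Total K = 55 + 101 + 82 = 238 DD.
Total duration = 238 / 7.3 = 32.603 ≈ 32.6 days.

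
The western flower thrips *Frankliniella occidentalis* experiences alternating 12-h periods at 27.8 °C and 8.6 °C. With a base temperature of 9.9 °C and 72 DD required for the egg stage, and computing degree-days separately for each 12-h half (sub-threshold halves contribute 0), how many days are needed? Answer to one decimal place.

Day half: max(0, 27.8 − 9.9) × 0.5 = 17.9 × 0.5 = 8.95 DD.
Night half: max(0, 8.6 − 9.9) × 0.5 = 0.0 × 0.5 = 0.00 DD.
Per 24 h: 8.95 DD/day.
Duration = 72 / 8.95 = 8.045 ≈ 8.0 days.

8.0 days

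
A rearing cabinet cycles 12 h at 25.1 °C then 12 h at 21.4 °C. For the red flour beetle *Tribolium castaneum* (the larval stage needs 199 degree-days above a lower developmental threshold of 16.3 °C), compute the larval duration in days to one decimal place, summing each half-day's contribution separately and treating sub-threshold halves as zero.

Day half: max(0, 25.1 − 16.3) × 0.5 = 8.8 × 0.5 = 4.40 DD.
Night half: max(0, 21.4 − 16.3) × 0.5 = 5.1 × 0.5 = 2.55 DD.
Per 24 h: 6.95 DD/day.
Duration = 199 / 6.95 = 28.633 ≈ 28.6 days.

28.6 days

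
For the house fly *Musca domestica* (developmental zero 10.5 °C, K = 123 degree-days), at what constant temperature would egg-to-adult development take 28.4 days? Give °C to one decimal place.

Required daily accumulation = 123 / 28.4 = 4.331 DD/day.
T = T_base + 4.331 = 10.5 + 4.331 = 14.831 ≈ 14.8 °C.

14.8 °C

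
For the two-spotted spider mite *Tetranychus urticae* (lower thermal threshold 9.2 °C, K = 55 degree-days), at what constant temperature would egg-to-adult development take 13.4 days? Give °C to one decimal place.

Required daily accumulation = 55 / 13.4 = 4.104 DD/day.
T = T_base + 4.104 = 9.2 + 4.104 = 13.304 ≈ 13.3 °C.

13.3 °C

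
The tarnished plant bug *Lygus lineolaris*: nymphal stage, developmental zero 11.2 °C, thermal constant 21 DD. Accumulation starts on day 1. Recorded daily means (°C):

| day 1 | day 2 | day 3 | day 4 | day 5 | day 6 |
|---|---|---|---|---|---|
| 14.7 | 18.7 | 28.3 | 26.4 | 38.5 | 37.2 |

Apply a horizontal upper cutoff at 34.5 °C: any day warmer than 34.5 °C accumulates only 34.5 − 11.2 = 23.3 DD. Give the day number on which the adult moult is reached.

Daily DD above 11.2 °C (capped at 23.3): 3.5, 7.5, 17.1, 15.2, 23.3, 23.3.
Cumulative: 3.5, 11.0, 28.1, 43.3, 66.6, 89.9.
The total first reaches 21 DD on day 3.

day 3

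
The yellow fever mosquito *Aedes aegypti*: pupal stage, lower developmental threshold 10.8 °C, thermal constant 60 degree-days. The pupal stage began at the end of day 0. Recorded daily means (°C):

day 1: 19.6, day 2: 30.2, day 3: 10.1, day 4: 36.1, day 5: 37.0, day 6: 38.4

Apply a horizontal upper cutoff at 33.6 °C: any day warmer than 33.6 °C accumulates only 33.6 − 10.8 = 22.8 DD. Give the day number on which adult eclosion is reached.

day 5

Daily DD above 10.8 °C (capped at 22.8): 8.8, 19.4, 0.0, 22.8, 22.8, 22.8.
Cumulative: 8.8, 28.2, 28.2, 51.0, 73.8, 96.6.
The total first reaches 60 DD on day 5.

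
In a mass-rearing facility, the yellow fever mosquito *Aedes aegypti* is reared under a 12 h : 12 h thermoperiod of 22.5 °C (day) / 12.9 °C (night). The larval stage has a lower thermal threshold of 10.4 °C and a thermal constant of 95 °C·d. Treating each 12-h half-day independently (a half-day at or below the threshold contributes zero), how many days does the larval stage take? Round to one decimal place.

Day half: max(0, 22.5 − 10.4) × 0.5 = 12.1 × 0.5 = 6.05 DD.
Night half: max(0, 12.9 − 10.4) × 0.5 = 2.5 × 0.5 = 1.25 DD.
Per 24 h: 7.30 DD/day.
Duration = 95 / 7.30 = 13.014 ≈ 13.0 days.

13.0 days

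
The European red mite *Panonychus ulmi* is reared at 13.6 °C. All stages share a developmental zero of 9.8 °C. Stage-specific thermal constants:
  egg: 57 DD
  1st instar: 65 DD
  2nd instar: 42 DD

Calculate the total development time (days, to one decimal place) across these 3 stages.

Daily accumulation at 13.6 °C = 13.6 − 9.8 = 3.8 DD/day.
Total K = 57 + 65 + 42 = 164 DD.
Total duration = 164 / 3.8 = 43.158 ≈ 43.2 days.

43.2 days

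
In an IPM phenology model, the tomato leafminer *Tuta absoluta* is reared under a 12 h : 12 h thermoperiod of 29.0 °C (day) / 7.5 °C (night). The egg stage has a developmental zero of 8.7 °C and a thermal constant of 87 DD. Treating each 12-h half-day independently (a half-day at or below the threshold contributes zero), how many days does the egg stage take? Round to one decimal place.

8.6 days

Day half: max(0, 29.0 − 8.7) × 0.5 = 20.3 × 0.5 = 10.15 DD.
Night half: max(0, 7.5 − 8.7) × 0.5 = 0.0 × 0.5 = 0.00 DD.
Per 24 h: 10.15 DD/day.
Duration = 87 / 10.15 = 8.571 ≈ 8.6 days.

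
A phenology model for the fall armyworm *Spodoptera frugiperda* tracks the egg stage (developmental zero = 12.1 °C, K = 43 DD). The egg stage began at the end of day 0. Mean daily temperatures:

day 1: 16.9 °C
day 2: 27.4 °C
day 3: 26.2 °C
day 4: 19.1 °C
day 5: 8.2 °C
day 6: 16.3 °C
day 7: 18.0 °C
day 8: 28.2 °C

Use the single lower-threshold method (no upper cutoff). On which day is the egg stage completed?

Daily DD above 12.1 °C: 4.8, 15.3, 14.1, 7.0, 0.0, 4.2, 5.9, 16.1.
Cumulative: 4.8, 20.1, 34.2, 41.2, 41.2, 45.4, 51.3, 67.4.
The total first reaches 43 DD on day 6.

day 6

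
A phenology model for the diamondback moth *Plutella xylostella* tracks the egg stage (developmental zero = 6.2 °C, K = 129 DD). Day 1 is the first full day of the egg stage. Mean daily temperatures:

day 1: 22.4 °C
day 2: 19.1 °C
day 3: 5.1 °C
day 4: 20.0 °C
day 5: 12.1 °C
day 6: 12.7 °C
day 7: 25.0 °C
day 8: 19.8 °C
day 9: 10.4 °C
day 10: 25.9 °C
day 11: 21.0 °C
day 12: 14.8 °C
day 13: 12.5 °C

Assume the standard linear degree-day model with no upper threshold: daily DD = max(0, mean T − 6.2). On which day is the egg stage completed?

day 12

Daily DD above 6.2 °C: 16.2, 12.9, 0.0, 13.8, 5.9, 6.5, 18.8, 13.6, 4.2, 19.7, 14.8, 8.6, 6.3.
Cumulative: 16.2, 29.1, 29.1, 42.9, 48.8, 55.3, 74.1, 87.7, 91.9, 111.6, 126.4, 135.0, 141.3.
The total first reaches 129 DD on day 12.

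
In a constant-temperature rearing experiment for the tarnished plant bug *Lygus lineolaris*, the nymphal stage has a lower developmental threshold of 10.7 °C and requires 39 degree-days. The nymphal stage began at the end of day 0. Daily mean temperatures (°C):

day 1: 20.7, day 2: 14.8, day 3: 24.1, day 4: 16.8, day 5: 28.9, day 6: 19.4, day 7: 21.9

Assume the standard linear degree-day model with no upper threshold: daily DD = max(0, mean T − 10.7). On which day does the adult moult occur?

Daily DD above 10.7 °C: 10.0, 4.1, 13.4, 6.1, 18.2, 8.7, 11.2.
Cumulative: 10.0, 14.1, 27.5, 33.6, 51.8, 60.5, 71.7.
The total first reaches 39 DD on day 5.

day 5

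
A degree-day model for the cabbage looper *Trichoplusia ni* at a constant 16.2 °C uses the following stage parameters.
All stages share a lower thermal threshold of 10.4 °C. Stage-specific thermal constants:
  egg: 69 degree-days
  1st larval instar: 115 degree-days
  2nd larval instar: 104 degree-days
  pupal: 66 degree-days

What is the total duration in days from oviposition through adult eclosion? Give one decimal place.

61.0 days

Daily accumulation at 16.2 °C = 16.2 − 10.4 = 5.8 DD/day.
Total K = 69 + 115 + 104 + 66 = 354 DD.
Total duration = 354 / 5.8 = 61.034 ≈ 61.0 days.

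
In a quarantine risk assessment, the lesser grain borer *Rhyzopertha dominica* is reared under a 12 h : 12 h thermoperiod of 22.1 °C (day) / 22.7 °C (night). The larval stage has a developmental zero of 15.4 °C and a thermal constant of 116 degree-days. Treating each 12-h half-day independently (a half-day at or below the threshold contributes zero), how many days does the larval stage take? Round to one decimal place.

16.6 days

Day half: max(0, 22.1 − 15.4) × 0.5 = 6.7 × 0.5 = 3.35 DD.
Night half: max(0, 22.7 − 15.4) × 0.5 = 7.3 × 0.5 = 3.65 DD.
Per 24 h: 7.00 DD/day.
Duration = 116 / 7.00 = 16.571 ≈ 16.6 days.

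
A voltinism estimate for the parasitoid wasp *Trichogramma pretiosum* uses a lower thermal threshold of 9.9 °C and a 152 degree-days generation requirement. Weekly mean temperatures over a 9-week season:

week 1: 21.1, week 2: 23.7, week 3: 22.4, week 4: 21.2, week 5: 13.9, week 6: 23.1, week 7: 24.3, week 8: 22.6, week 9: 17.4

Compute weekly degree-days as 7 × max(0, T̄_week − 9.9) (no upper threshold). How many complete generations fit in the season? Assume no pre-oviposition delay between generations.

4 generations

Weekly DD (7 × max(0, T̄ − 9.9)): 78.4, 96.6, 87.5, 79.1, 28.0, 92.4, 100.8, 88.9, 52.5.
Season total = 704.2 DD.
Complete generations = ⌊704.2 / 152⌋ = 4.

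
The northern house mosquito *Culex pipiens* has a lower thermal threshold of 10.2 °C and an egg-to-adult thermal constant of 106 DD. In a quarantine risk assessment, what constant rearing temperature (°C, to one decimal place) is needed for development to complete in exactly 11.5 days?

19.4 °C

Required daily accumulation = 106 / 11.5 = 9.217 DD/day.
T = T_base + 9.217 = 10.2 + 9.217 = 19.417 ≈ 19.4 °C.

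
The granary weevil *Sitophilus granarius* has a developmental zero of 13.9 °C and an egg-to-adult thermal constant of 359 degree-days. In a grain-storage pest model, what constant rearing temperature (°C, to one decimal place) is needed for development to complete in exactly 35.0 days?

24.2 °C

Required daily accumulation = 359 / 35.0 = 10.257 DD/day.
T = T_base + 10.257 = 13.9 + 10.257 = 24.157 ≈ 24.2 °C.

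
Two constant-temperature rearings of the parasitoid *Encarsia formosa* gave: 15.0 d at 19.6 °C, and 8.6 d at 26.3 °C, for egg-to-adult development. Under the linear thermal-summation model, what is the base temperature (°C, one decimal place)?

Equal thermal constants: D₁(T₁ − T_b) = D₂(T₂ − T_b).
15.0·(19.6 − T_b) = 8.6·(26.3 − T_b)
T_b = (15.0·19.6 − 8.6·26.3) / (15.0 − 8.6) = 67.82 / 6.4 = 10.597 °C ≈ 10.6 °C.

10.6 °C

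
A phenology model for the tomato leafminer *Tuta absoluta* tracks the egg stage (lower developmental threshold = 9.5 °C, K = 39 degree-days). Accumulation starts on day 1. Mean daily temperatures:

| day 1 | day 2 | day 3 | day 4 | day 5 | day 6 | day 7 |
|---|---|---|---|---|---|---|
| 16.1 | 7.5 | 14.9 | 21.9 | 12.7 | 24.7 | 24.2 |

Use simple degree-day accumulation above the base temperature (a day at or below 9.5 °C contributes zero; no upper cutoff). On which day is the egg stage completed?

Daily DD above 9.5 °C: 6.6, 0.0, 5.4, 12.4, 3.2, 15.2, 14.7.
Cumulative: 6.6, 6.6, 12.0, 24.4, 27.6, 42.8, 57.5.
The total first reaches 39 DD on day 6.

day 6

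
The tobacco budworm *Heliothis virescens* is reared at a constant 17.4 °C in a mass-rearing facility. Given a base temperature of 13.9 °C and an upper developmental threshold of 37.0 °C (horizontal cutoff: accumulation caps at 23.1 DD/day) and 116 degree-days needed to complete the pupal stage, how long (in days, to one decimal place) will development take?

Daily accumulation = 17.4 − 13.9 = 3.5 DD/day.
Duration = 116 / 3.5 = 33.143 ≈ 33.1 days.

33.1 days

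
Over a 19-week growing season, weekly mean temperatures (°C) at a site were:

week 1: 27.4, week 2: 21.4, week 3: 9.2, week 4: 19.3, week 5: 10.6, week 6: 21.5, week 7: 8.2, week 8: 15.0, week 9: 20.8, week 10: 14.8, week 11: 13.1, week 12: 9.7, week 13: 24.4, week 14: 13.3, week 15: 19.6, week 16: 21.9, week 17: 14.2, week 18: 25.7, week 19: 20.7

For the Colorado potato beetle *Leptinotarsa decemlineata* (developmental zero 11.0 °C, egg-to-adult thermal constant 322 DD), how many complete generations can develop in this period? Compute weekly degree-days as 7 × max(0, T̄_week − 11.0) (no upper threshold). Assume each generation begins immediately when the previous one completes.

2 generations

Weekly DD (7 × max(0, T̄ − 11.0)): 114.8, 72.8, 0.0, 58.1, 0.0, 73.5, 0.0, 28.0, 68.6, 26.6, 14.7, 0.0, 93.8, 16.1, 60.2, 76.3, 22.4, 102.9, 67.9.
Season total = 896.7 DD.
Complete generations = ⌊896.7 / 322⌋ = 2.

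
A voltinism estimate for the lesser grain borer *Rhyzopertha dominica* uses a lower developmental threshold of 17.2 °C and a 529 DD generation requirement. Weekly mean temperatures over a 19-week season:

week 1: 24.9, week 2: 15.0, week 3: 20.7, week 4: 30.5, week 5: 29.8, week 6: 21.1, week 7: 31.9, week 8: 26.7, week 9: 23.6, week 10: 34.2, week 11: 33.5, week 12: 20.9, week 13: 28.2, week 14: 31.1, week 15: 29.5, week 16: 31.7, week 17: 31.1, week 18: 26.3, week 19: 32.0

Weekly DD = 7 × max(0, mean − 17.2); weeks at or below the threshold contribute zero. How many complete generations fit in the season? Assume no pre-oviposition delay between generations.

Weekly DD (7 × max(0, T̄ − 17.2)): 53.9, 0.0, 24.5, 93.1, 88.2, 27.3, 102.9, 66.5, 44.8, 119.0, 114.1, 25.9, 77.0, 97.3, 86.1, 101.5, 97.3, 63.7, 103.6.
Season total = 1386.7 DD.
Complete generations = ⌊1386.7 / 529⌋ = 2.

2 generations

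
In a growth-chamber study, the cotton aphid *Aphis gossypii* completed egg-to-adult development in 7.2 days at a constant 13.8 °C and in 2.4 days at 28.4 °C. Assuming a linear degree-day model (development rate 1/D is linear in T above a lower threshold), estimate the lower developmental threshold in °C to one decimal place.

6.5 °C

Equal thermal constants: D₁(T₁ − T_b) = D₂(T₂ − T_b).
7.2·(13.8 − T_b) = 2.4·(28.4 − T_b)
T_b = (7.2·13.8 − 2.4·28.4) / (7.2 − 2.4) = 31.20 / 4.8 = 6.500 °C ≈ 6.5 °C.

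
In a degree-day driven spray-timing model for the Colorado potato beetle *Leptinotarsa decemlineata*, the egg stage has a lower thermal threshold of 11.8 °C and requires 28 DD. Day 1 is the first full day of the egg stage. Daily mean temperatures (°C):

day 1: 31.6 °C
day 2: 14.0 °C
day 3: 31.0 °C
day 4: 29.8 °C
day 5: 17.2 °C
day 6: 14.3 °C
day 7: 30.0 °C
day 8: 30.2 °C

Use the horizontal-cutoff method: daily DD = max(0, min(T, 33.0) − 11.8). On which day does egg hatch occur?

day 3

Daily DD above 11.8 °C (capped at 21.2): 19.8, 2.2, 19.2, 18.0, 5.4, 2.5, 18.2, 18.4.
Cumulative: 19.8, 22.0, 41.2, 59.2, 64.6, 67.1, 85.3, 103.7.
The total first reaches 28 DD on day 3.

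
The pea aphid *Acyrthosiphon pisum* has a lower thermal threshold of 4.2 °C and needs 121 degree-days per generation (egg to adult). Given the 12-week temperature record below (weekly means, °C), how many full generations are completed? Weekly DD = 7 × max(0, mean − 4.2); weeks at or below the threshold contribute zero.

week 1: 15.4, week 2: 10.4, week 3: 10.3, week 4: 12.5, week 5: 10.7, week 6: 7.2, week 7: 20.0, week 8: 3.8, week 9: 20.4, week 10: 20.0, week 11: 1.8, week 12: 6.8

5 generations

Weekly DD (7 × max(0, T̄ − 4.2)): 78.4, 43.4, 42.7, 58.1, 45.5, 21.0, 110.6, 0.0, 113.4, 110.6, 0.0, 18.2.
Season total = 641.9 DD.
Complete generations = ⌊641.9 / 121⌋ = 5.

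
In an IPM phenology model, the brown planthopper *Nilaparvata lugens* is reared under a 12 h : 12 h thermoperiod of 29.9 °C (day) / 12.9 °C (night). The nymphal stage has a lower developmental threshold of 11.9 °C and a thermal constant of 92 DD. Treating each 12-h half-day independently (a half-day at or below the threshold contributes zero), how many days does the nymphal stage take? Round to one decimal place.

Day half: max(0, 29.9 − 11.9) × 0.5 = 18.0 × 0.5 = 9.00 DD.
Night half: max(0, 12.9 − 11.9) × 0.5 = 1.0 × 0.5 = 0.50 DD.
Per 24 h: 9.50 DD/day.
Duration = 92 / 9.50 = 9.684 ≈ 9.7 days.

9.7 days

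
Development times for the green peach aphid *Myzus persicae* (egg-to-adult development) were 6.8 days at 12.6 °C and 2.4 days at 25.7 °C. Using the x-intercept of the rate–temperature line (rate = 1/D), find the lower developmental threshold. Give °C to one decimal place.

5.5 °C

Linear rate model ⇒ the product D·(T − T_b) is constant across temperatures.
6.8·(12.6 − T_b) = 2.4·(25.7 − T_b)
T_b = (6.8·12.6 − 2.4·25.7) / (6.8 − 2.4) = 24.00 / 4.4 = 5.455 °C ≈ 5.5 °C.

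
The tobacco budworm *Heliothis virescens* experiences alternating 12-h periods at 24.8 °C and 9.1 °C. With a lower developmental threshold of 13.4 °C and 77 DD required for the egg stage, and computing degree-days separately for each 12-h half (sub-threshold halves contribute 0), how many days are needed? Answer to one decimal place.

Day half: max(0, 24.8 − 13.4) × 0.5 = 11.4 × 0.5 = 5.70 DD.
Night half: max(0, 9.1 − 13.4) × 0.5 = 0.0 × 0.5 = 0.00 DD.
Per 24 h: 5.70 DD/day.
Duration = 77 / 5.70 = 13.509 ≈ 13.5 days.

13.5 days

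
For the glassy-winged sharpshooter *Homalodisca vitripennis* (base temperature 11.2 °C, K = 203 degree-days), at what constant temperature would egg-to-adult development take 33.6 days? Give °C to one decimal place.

17.2 °C

Required daily accumulation = 203 / 33.6 = 6.042 DD/day.
T = T_base + 6.042 = 11.2 + 6.042 = 17.242 ≈ 17.2 °C.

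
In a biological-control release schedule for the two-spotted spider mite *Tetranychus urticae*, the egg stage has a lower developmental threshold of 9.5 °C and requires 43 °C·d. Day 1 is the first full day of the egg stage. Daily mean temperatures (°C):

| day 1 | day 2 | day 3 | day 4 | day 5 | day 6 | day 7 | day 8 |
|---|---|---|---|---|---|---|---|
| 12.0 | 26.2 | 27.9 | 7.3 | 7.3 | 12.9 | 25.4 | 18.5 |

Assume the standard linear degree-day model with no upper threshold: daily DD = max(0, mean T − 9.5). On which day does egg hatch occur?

day 7

Daily DD above 9.5 °C: 2.5, 16.7, 18.4, 0.0, 0.0, 3.4, 15.9, 9.0.
Cumulative: 2.5, 19.2, 37.6, 37.6, 37.6, 41.0, 56.9, 65.9.
The total first reaches 43 DD on day 7.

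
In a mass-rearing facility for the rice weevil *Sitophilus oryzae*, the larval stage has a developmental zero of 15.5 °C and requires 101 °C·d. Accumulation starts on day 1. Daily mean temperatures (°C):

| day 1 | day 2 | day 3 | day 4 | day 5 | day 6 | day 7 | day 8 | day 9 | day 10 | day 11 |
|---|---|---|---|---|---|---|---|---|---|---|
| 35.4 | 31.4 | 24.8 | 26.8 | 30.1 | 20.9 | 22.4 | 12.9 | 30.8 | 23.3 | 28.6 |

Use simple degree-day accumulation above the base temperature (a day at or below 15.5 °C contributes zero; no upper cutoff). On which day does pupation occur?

Daily DD above 15.5 °C: 19.9, 15.9, 9.3, 11.3, 14.6, 5.4, 6.9, 0.0, 15.3, 7.8, 13.1.
Cumulative: 19.9, 35.8, 45.1, 56.4, 71.0, 76.4, 83.3, 83.3, 98.6, 106.4, 119.5.
The total first reaches 101 DD on day 10.

day 10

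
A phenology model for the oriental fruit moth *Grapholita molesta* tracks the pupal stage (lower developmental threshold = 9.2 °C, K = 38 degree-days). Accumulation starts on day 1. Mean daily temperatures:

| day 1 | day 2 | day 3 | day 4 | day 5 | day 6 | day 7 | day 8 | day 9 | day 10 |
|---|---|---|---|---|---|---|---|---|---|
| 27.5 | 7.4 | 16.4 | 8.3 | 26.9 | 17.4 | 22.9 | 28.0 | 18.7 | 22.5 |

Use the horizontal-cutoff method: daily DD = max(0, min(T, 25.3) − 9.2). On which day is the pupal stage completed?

day 5

Daily DD above 9.2 °C (capped at 16.1): 16.1, 0.0, 7.2, 0.0, 16.1, 8.2, 13.7, 16.1, 9.5, 13.3.
Cumulative: 16.1, 16.1, 23.3, 23.3, 39.4, 47.6, 61.3, 77.4, 86.9, 100.2.
The total first reaches 38 DD on day 5.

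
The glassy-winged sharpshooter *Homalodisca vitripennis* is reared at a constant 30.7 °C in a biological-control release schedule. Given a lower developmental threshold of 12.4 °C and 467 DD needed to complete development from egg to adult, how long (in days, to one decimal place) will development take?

25.5 days

Daily accumulation = 30.7 − 12.4 = 18.3 DD/day.
Duration = 467 / 18.3 = 25.519 ≈ 25.5 days.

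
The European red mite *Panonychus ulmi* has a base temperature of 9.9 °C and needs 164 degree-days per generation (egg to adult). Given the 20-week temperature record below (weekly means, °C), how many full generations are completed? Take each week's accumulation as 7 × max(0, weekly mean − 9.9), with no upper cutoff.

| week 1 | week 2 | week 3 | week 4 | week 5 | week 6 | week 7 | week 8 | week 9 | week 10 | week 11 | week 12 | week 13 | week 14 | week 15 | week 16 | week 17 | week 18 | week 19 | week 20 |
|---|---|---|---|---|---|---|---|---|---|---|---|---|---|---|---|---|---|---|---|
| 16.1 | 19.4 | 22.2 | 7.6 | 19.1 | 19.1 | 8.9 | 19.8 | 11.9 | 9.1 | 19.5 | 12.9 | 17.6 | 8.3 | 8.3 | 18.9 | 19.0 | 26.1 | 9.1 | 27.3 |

5 generations

Weekly DD (7 × max(0, T̄ − 9.9)): 43.4, 66.5, 86.1, 0.0, 64.4, 64.4, 0.0, 69.3, 14.0, 0.0, 67.2, 21.0, 53.9, 0.0, 0.0, 63.0, 63.7, 113.4, 0.0, 121.8.
Season total = 912.1 DD.
Complete generations = ⌊912.1 / 164⌋ = 5.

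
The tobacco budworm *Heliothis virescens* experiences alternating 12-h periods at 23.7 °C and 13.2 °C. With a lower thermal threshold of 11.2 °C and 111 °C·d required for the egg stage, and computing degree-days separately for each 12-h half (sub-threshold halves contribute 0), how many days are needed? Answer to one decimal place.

Day half: max(0, 23.7 − 11.2) × 0.5 = 12.5 × 0.5 = 6.25 DD.
Night half: max(0, 13.2 − 11.2) × 0.5 = 2.0 × 0.5 = 1.00 DD.
Per 24 h: 7.25 DD/day.
Duration = 111 / 7.25 = 15.310 ≈ 15.3 days.

15.3 days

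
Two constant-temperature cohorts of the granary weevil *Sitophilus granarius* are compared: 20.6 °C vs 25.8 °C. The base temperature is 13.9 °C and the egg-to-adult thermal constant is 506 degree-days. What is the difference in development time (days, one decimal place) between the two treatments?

At 20.6 °C: 506 / (20.6 − 13.9) = 506 / 6.7 = 75.522 d.
At 25.8 °C: 506 / (25.8 − 13.9) = 506 / 11.9 = 42.521 d.
Difference = |75.522 − 42.521| = 33.001 ≈ 33.0 days.

33.0 days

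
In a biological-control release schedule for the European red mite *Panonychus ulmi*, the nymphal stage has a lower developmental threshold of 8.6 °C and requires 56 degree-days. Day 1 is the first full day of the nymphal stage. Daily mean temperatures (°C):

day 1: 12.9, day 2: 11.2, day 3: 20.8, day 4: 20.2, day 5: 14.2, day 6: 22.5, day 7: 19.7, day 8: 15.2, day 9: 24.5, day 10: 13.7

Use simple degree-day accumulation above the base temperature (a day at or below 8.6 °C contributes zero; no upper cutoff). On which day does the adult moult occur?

Daily DD above 8.6 °C: 4.3, 2.6, 12.2, 11.6, 5.6, 13.9, 11.1, 6.6, 15.9, 5.1.
Cumulative: 4.3, 6.9, 19.1, 30.7, 36.3, 50.2, 61.3, 67.9, 83.8, 88.9.
The total first reaches 56 DD on day 7.

day 7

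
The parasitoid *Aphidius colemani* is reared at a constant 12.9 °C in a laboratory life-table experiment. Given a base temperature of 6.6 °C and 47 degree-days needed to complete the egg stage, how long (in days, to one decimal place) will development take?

Daily accumulation = 12.9 − 6.6 = 6.3 DD/day.
Duration = 47 / 6.3 = 7.460 ≈ 7.5 days.

7.5 days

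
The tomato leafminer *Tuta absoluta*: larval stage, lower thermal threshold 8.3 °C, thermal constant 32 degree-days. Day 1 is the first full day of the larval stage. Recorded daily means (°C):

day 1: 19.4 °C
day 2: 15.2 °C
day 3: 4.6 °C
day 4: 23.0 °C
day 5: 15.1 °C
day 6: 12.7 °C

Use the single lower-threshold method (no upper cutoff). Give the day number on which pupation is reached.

Daily DD above 8.3 °C: 11.1, 6.9, 0.0, 14.7, 6.8, 4.4.
Cumulative: 11.1, 18.0, 18.0, 32.7, 39.5, 43.9.
The total first reaches 32 DD on day 4.

day 4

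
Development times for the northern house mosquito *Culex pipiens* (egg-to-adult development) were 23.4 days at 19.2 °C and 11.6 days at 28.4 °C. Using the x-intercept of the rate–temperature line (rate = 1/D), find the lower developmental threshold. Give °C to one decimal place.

Equal thermal constants: D₁(T₁ − T_b) = D₂(T₂ − T_b).
23.4·(19.2 − T_b) = 11.6·(28.4 − T_b)
T_b = (23.4·19.2 − 11.6·28.4) / (23.4 − 11.6) = 119.84 / 11.8 = 10.156 °C ≈ 10.2 °C.

10.2 °C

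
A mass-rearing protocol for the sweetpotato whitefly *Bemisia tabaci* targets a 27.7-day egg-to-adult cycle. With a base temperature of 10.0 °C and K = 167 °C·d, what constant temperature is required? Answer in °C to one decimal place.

16.0 °C

Required daily accumulation = 167 / 27.7 = 6.029 DD/day.
T = T_base + 6.029 = 10.0 + 6.029 = 16.029 ≈ 16.0 °C.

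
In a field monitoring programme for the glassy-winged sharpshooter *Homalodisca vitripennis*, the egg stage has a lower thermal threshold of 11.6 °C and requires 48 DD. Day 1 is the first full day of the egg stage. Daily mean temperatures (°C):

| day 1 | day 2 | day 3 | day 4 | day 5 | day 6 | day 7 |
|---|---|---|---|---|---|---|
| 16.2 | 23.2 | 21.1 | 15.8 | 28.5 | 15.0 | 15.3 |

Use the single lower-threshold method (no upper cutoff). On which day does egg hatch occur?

Daily DD above 11.6 °C: 4.6, 11.6, 9.5, 4.2, 16.9, 3.4, 3.7.
Cumulative: 4.6, 16.2, 25.7, 29.9, 46.8, 50.2, 53.9.
The total first reaches 48 DD on day 6.

day 6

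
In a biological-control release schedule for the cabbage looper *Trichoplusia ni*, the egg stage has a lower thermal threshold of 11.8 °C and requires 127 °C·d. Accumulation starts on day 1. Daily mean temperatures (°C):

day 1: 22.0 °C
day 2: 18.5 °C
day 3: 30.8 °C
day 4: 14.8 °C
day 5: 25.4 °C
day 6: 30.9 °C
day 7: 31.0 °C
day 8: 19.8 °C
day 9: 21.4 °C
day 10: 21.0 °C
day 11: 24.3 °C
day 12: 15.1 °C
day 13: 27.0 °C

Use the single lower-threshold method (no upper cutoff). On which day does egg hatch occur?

day 11

Daily DD above 11.8 °C: 10.2, 6.7, 19.0, 3.0, 13.6, 19.1, 19.2, 8.0, 9.6, 9.2, 12.5, 3.3, 15.2.
Cumulative: 10.2, 16.9, 35.9, 38.9, 52.5, 71.6, 90.8, 98.8, 108.4, 117.6, 130.1, 133.4, 148.6.
The total first reaches 127 DD on day 11.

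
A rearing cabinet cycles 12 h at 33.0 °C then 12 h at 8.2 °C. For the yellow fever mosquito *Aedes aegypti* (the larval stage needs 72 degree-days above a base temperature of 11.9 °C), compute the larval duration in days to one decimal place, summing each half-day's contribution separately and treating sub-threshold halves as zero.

Day half: max(0, 33.0 − 11.9) × 0.5 = 21.1 × 0.5 = 10.55 DD.
Night half: max(0, 8.2 − 11.9) × 0.5 = 0.0 × 0.5 = 0.00 DD.
Per 24 h: 10.55 DD/day.
Duration = 72 / 10.55 = 6.825 ≈ 6.8 days.

6.8 days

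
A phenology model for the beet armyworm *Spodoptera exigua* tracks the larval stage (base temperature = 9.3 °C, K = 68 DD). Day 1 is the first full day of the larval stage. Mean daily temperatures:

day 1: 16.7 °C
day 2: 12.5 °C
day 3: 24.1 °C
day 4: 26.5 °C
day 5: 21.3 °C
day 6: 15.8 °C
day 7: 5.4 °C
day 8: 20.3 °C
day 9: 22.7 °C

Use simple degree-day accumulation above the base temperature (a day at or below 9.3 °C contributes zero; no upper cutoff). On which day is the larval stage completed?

Daily DD above 9.3 °C: 7.4, 3.2, 14.8, 17.2, 12.0, 6.5, 0.0, 11.0, 13.4.
Cumulative: 7.4, 10.6, 25.4, 42.6, 54.6, 61.1, 61.1, 72.1, 85.5.
The total first reaches 68 DD on day 8.

day 8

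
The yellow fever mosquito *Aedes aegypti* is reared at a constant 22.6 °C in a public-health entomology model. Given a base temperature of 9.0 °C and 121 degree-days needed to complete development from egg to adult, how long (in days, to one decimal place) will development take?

8.9 days

Daily accumulation = 22.6 − 9.0 = 13.6 DD/day.
Duration = 121 / 13.6 = 8.897 ≈ 8.9 days.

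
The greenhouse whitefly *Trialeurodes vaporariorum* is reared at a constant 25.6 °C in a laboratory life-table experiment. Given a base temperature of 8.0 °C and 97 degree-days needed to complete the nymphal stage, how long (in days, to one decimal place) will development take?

Daily accumulation = 25.6 − 8.0 = 17.6 DD/day.
Duration = 97 / 17.6 = 5.511 ≈ 5.5 days.

5.5 days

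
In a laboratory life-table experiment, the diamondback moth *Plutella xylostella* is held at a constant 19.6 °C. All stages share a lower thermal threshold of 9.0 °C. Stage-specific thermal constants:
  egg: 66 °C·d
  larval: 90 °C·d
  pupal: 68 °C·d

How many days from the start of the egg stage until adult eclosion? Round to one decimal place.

21.1 days

Daily accumulation at 19.6 °C = 19.6 − 9.0 = 10.6 DD/day.
Total K = 66 + 90 + 68 = 224 DD.
Total duration = 224 / 10.6 = 21.132 ≈ 21.1 days.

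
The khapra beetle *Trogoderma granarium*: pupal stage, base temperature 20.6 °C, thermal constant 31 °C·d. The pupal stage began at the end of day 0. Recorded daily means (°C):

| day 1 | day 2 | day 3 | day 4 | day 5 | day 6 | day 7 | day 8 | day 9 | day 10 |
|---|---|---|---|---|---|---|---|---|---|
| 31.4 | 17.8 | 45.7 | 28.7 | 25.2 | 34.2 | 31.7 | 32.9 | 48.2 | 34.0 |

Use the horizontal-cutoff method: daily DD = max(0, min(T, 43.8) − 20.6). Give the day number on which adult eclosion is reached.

day 3

Daily DD above 20.6 °C (capped at 23.2): 10.8, 0.0, 23.2, 8.1, 4.6, 13.6, 11.1, 12.3, 23.2, 13.4.
Cumulative: 10.8, 10.8, 34.0, 42.1, 46.7, 60.3, 71.4, 83.7, 106.9, 120.3.
The total first reaches 31 DD on day 3.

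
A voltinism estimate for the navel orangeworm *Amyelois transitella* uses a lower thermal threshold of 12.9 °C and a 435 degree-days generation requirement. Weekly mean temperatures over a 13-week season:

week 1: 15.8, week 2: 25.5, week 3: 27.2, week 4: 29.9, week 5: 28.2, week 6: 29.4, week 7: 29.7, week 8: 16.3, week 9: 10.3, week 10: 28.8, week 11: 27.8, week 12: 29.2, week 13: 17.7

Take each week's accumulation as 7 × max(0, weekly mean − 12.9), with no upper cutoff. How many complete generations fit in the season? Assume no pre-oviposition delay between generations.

2 generations

Weekly DD (7 × max(0, T̄ − 12.9)): 20.3, 88.2, 100.1, 119.0, 107.1, 115.5, 117.6, 23.8, 0.0, 111.3, 104.3, 114.1, 33.6.
Season total = 1054.9 DD.
Complete generations = ⌊1054.9 / 435⌋ = 2.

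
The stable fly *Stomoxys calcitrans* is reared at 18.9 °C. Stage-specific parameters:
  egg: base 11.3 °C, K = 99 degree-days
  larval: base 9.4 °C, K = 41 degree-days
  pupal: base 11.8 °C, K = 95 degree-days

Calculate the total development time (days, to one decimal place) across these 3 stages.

egg: 99 / (18.9 − 11.3) = 99 / 7.6 = 13.026 d.
larval: 41 / (18.9 − 9.4) = 41 / 9.5 = 4.316 d.
pupal: 95 / (18.9 − 11.8) = 95 / 7.1 = 13.380 d.
Sum = 30.722 ≈ 30.7 days.

30.7 days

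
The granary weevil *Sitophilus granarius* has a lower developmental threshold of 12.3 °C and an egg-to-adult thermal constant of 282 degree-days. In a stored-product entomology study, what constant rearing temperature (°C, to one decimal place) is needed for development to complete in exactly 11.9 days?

36.0 °C

Required daily accumulation = 282 / 11.9 = 23.697 DD/day.
T = T_base + 23.697 = 12.3 + 23.697 = 35.997 ≈ 36.0 °C.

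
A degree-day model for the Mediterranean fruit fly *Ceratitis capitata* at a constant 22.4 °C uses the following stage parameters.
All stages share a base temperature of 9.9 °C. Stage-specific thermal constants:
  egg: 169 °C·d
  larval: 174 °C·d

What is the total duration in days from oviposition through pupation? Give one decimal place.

27.4 days

Daily accumulation at 22.4 °C = 22.4 − 9.9 = 12.5 DD/day.
Total K = 169 + 174 = 343 DD.
Total duration = 343 / 12.5 = 27.440 ≈ 27.4 days.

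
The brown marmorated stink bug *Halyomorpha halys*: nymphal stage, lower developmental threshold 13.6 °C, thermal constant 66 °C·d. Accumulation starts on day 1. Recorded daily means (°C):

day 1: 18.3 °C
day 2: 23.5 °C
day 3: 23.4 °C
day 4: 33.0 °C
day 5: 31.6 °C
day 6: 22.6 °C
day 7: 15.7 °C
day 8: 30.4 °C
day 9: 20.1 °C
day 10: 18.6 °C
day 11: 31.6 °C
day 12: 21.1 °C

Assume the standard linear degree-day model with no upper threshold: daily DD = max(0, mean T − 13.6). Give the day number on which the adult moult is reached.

Daily DD above 13.6 °C: 4.7, 9.9, 9.8, 19.4, 18.0, 9.0, 2.1, 16.8, 6.5, 5.0, 18.0, 7.5.
Cumulative: 4.7, 14.6, 24.4, 43.8, 61.8, 70.8, 72.9, 89.7, 96.2, 101.2, 119.2, 126.7.
The total first reaches 66 DD on day 6.

day 6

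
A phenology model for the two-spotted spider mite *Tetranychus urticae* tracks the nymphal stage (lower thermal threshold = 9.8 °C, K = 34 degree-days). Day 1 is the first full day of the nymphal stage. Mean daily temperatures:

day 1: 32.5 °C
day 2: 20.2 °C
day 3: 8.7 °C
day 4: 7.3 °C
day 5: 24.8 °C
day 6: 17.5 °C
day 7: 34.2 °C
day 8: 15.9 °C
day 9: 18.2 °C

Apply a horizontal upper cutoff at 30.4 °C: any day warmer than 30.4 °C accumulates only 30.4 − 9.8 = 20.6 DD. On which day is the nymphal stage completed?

day 5

Daily DD above 9.8 °C (capped at 20.6): 20.6, 10.4, 0.0, 0.0, 15.0, 7.7, 20.6, 6.1, 8.4.
Cumulative: 20.6, 31.0, 31.0, 31.0, 46.0, 53.7, 74.3, 80.4, 88.8.
The total first reaches 34 DD on day 5.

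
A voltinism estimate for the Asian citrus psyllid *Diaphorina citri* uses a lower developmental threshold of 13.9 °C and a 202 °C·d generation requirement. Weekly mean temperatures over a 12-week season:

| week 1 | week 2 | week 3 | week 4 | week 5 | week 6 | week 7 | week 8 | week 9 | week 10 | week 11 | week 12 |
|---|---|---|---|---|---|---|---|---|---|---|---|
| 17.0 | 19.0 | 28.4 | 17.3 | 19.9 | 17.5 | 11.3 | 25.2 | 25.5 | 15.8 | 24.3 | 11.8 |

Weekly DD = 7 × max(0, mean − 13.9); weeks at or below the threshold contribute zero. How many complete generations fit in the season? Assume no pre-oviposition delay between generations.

Weekly DD (7 × max(0, T̄ − 13.9)): 21.7, 35.7, 101.5, 23.8, 42.0, 25.2, 0.0, 79.1, 81.2, 13.3, 72.8, 0.0.
Season total = 496.3 DD.
Complete generations = ⌊496.3 / 202⌋ = 2.

2 generations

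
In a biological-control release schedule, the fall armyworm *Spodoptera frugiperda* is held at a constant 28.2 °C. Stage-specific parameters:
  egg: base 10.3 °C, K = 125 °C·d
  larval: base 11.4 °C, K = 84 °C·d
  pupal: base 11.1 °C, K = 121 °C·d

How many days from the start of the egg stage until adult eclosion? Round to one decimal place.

egg: 125 / (28.2 − 10.3) = 125 / 17.9 = 6.983 d.
larval: 84 / (28.2 − 11.4) = 84 / 16.8 = 5.000 d.
pupal: 121 / (28.2 − 11.1) = 121 / 17.1 = 7.076 d.
Sum = 19.059 ≈ 19.1 days.

19.1 days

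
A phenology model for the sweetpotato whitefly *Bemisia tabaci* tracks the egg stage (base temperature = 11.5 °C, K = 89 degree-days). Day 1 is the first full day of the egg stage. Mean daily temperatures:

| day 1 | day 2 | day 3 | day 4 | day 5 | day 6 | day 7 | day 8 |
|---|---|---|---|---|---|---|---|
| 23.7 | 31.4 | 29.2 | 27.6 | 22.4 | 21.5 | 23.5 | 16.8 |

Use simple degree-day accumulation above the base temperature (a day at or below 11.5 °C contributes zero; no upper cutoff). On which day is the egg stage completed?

Daily DD above 11.5 °C: 12.2, 19.9, 17.7, 16.1, 10.9, 10.0, 12.0, 5.3.
Cumulative: 12.2, 32.1, 49.8, 65.9, 76.8, 86.8, 98.8, 104.1.
The total first reaches 89 DD on day 7.

day 7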